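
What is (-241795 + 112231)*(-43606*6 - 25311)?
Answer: 37178001108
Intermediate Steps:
(-241795 + 112231)*(-43606*6 - 25311) = -129564*(-261636 - 25311) = -129564*(-286947) = 37178001108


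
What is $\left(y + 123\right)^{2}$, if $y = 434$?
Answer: $310249$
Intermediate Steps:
$\left(y + 123\right)^{2} = \left(434 + 123\right)^{2} = 557^{2} = 310249$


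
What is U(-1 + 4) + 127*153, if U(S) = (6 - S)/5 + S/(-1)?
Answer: 97143/5 ≈ 19429.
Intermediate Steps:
U(S) = 6/5 - 6*S/5 (U(S) = (6 - S)*(⅕) + S*(-1) = (6/5 - S/5) - S = 6/5 - 6*S/5)
U(-1 + 4) + 127*153 = (6/5 - 6*(-1 + 4)/5) + 127*153 = (6/5 - 6/5*3) + 19431 = (6/5 - 18/5) + 19431 = -12/5 + 19431 = 97143/5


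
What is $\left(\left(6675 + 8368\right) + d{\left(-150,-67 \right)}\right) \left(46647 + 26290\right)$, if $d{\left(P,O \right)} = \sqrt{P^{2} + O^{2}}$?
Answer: $1097191291 + 72937 \sqrt{26989} \approx 1.1092 \cdot 10^{9}$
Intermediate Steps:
$d{\left(P,O \right)} = \sqrt{O^{2} + P^{2}}$
$\left(\left(6675 + 8368\right) + d{\left(-150,-67 \right)}\right) \left(46647 + 26290\right) = \left(\left(6675 + 8368\right) + \sqrt{\left(-67\right)^{2} + \left(-150\right)^{2}}\right) \left(46647 + 26290\right) = \left(15043 + \sqrt{4489 + 22500}\right) 72937 = \left(15043 + \sqrt{26989}\right) 72937 = 1097191291 + 72937 \sqrt{26989}$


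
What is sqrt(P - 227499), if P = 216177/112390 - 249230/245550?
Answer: I*sqrt(69306340581911255659530)/551947290 ≈ 476.97*I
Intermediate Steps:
P = 501426053/551947290 (P = 216177*(1/112390) - 249230*1/245550 = 216177/112390 - 24923/24555 = 501426053/551947290 ≈ 0.90847)
sqrt(P - 227499) = sqrt(501426053/551947290 - 227499) = sqrt(-125566955101657/551947290) = I*sqrt(69306340581911255659530)/551947290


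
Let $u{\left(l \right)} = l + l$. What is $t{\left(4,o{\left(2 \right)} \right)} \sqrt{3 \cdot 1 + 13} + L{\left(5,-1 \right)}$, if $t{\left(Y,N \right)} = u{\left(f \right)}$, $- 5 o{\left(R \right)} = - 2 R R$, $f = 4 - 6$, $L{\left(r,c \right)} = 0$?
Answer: $-16$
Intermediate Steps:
$f = -2$ ($f = 4 - 6 = -2$)
$u{\left(l \right)} = 2 l$
$o{\left(R \right)} = \frac{2 R^{2}}{5}$ ($o{\left(R \right)} = - \frac{- 2 R R}{5} = - \frac{\left(-2\right) R^{2}}{5} = \frac{2 R^{2}}{5}$)
$t{\left(Y,N \right)} = -4$ ($t{\left(Y,N \right)} = 2 \left(-2\right) = -4$)
$t{\left(4,o{\left(2 \right)} \right)} \sqrt{3 \cdot 1 + 13} + L{\left(5,-1 \right)} = - 4 \sqrt{3 \cdot 1 + 13} + 0 = - 4 \sqrt{3 + 13} + 0 = - 4 \sqrt{16} + 0 = \left(-4\right) 4 + 0 = -16 + 0 = -16$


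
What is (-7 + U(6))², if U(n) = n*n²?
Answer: 43681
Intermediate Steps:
U(n) = n³
(-7 + U(6))² = (-7 + 6³)² = (-7 + 216)² = 209² = 43681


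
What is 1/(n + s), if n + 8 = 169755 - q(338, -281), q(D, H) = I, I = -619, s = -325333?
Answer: -1/154967 ≈ -6.4530e-6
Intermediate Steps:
q(D, H) = -619
n = 170366 (n = -8 + (169755 - 1*(-619)) = -8 + (169755 + 619) = -8 + 170374 = 170366)
1/(n + s) = 1/(170366 - 325333) = 1/(-154967) = -1/154967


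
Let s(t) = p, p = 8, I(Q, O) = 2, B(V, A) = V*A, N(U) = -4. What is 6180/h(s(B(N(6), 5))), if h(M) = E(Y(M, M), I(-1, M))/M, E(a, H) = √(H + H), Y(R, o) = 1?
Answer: 24720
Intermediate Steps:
B(V, A) = A*V
E(a, H) = √2*√H (E(a, H) = √(2*H) = √2*√H)
s(t) = 8
h(M) = 2/M (h(M) = (√2*√2)/M = 2/M)
6180/h(s(B(N(6), 5))) = 6180/((2/8)) = 6180/((2*(⅛))) = 6180/(¼) = 6180*4 = 24720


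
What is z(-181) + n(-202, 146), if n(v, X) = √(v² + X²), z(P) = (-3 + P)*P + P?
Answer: 33123 + 2*√15530 ≈ 33372.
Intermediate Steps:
z(P) = P + P*(-3 + P) (z(P) = P*(-3 + P) + P = P + P*(-3 + P))
n(v, X) = √(X² + v²)
z(-181) + n(-202, 146) = -181*(-2 - 181) + √(146² + (-202)²) = -181*(-183) + √(21316 + 40804) = 33123 + √62120 = 33123 + 2*√15530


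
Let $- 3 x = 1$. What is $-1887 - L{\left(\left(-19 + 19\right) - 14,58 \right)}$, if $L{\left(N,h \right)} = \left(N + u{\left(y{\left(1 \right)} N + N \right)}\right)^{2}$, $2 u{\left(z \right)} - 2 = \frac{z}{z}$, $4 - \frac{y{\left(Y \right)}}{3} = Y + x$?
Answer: $- \frac{8173}{4} \approx -2043.3$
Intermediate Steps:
$x = - \frac{1}{3}$ ($x = \left(- \frac{1}{3}\right) 1 = - \frac{1}{3} \approx -0.33333$)
$y{\left(Y \right)} = 13 - 3 Y$ ($y{\left(Y \right)} = 12 - 3 \left(Y - \frac{1}{3}\right) = 12 - 3 \left(- \frac{1}{3} + Y\right) = 12 - \left(-1 + 3 Y\right) = 13 - 3 Y$)
$u{\left(z \right)} = \frac{3}{2}$ ($u{\left(z \right)} = 1 + \frac{z \frac{1}{z}}{2} = 1 + \frac{1}{2} \cdot 1 = 1 + \frac{1}{2} = \frac{3}{2}$)
$L{\left(N,h \right)} = \left(\frac{3}{2} + N\right)^{2}$ ($L{\left(N,h \right)} = \left(N + \frac{3}{2}\right)^{2} = \left(\frac{3}{2} + N\right)^{2}$)
$-1887 - L{\left(\left(-19 + 19\right) - 14,58 \right)} = -1887 - \frac{\left(3 + 2 \left(\left(-19 + 19\right) - 14\right)\right)^{2}}{4} = -1887 - \frac{\left(3 + 2 \left(0 - 14\right)\right)^{2}}{4} = -1887 - \frac{\left(3 + 2 \left(-14\right)\right)^{2}}{4} = -1887 - \frac{\left(3 - 28\right)^{2}}{4} = -1887 - \frac{\left(-25\right)^{2}}{4} = -1887 - \frac{1}{4} \cdot 625 = -1887 - \frac{625}{4} = - \frac{8173}{4}$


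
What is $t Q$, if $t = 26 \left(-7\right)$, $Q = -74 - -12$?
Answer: $11284$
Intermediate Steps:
$Q = -62$ ($Q = -74 + \left(-47 + 59\right) = -74 + 12 = -62$)
$t = -182$
$t Q = \left(-182\right) \left(-62\right) = 11284$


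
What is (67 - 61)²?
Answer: 36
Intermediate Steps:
(67 - 61)² = 6² = 36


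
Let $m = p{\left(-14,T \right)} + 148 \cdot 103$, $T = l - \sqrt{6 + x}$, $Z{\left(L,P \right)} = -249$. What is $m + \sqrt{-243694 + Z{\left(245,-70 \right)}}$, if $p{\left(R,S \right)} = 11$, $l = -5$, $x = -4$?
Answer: $15255 + i \sqrt{243943} \approx 15255.0 + 493.91 i$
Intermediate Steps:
$T = -5 - \sqrt{2}$ ($T = -5 - \sqrt{6 - 4} = -5 - \sqrt{2} \approx -6.4142$)
$m = 15255$ ($m = 11 + 148 \cdot 103 = 11 + 15244 = 15255$)
$m + \sqrt{-243694 + Z{\left(245,-70 \right)}} = 15255 + \sqrt{-243694 - 249} = 15255 + \sqrt{-243943} = 15255 + i \sqrt{243943}$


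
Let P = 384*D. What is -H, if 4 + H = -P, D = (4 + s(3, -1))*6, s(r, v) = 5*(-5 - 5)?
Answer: -105980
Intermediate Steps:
s(r, v) = -50 (s(r, v) = 5*(-10) = -50)
D = -276 (D = (4 - 50)*6 = -46*6 = -276)
P = -105984 (P = 384*(-276) = -105984)
H = 105980 (H = -4 - 1*(-105984) = -4 + 105984 = 105980)
-H = -1*105980 = -105980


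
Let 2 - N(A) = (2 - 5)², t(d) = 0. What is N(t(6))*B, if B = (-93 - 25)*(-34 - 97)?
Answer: -108206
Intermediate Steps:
N(A) = -7 (N(A) = 2 - (2 - 5)² = 2 - 1*(-3)² = 2 - 1*9 = 2 - 9 = -7)
B = 15458 (B = -118*(-131) = 15458)
N(t(6))*B = -7*15458 = -108206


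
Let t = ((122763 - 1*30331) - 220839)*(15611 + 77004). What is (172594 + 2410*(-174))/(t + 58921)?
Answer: 123373/5946177692 ≈ 2.0748e-5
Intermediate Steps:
t = -11892414305 (t = ((122763 - 30331) - 220839)*92615 = (92432 - 220839)*92615 = -128407*92615 = -11892414305)
(172594 + 2410*(-174))/(t + 58921) = (172594 + 2410*(-174))/(-11892414305 + 58921) = (172594 - 419340)/(-11892355384) = -246746*(-1/11892355384) = 123373/5946177692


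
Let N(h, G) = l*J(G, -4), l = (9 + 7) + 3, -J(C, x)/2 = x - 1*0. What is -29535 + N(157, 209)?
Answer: -29383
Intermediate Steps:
J(C, x) = -2*x (J(C, x) = -2*(x - 1*0) = -2*(x + 0) = -2*x)
l = 19 (l = 16 + 3 = 19)
N(h, G) = 152 (N(h, G) = 19*(-2*(-4)) = 19*8 = 152)
-29535 + N(157, 209) = -29535 + 152 = -29383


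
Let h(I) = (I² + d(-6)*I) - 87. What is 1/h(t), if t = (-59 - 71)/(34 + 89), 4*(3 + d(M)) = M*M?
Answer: -15129/1395263 ≈ -0.010843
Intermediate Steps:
d(M) = -3 + M²/4 (d(M) = -3 + (M*M)/4 = -3 + M²/4)
t = -130/123 ≈ -1.0569
h(I) = -87 + I² + 6*I (h(I) = (I² + (-3 + (¼)*(-6)²)*I) - 87 = (I² + (-3 + (¼)*36)*I) - 87 = (I² + (-3 + 9)*I) - 87 = (I² + 6*I) - 87 = -87 + I² + 6*I)
1/h(t) = 1/(-87 + (-130/123)² + 6*(-130/123)) = 1/(-87 + 16900/15129 - 260/41) = 1/(-1395263/15129) = -15129/1395263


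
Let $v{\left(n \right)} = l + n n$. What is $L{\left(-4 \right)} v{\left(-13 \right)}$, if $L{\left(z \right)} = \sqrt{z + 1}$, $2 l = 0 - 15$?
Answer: $\frac{323 i \sqrt{3}}{2} \approx 279.73 i$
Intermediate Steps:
$l = - \frac{15}{2}$ ($l = \frac{0 - 15}{2} = \frac{1}{2} \left(-15\right) = - \frac{15}{2} \approx -7.5$)
$L{\left(z \right)} = \sqrt{1 + z}$
$v{\left(n \right)} = - \frac{15}{2} + n^{2}$ ($v{\left(n \right)} = - \frac{15}{2} + n n = - \frac{15}{2} + n^{2}$)
$L{\left(-4 \right)} v{\left(-13 \right)} = \sqrt{1 - 4} \left(- \frac{15}{2} + \left(-13\right)^{2}\right) = \sqrt{-3} \left(- \frac{15}{2} + 169\right) = i \sqrt{3} \cdot \frac{323}{2} = \frac{323 i \sqrt{3}}{2}$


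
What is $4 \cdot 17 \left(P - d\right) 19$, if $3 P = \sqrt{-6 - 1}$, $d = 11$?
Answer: $-14212 + \frac{1292 i \sqrt{7}}{3} \approx -14212.0 + 1139.4 i$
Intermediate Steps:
$P = \frac{i \sqrt{7}}{3}$ ($P = \frac{\sqrt{-6 - 1}}{3} = \frac{\sqrt{-7}}{3} = \frac{i \sqrt{7}}{3} \approx 0.88192 i$)
$4 \cdot 17 \left(P - d\right) 19 = 4 \cdot 17 \left(\frac{i \sqrt{7}}{3} - 11\right) 19 = 68 \left(\frac{i \sqrt{7}}{3} - 11\right) 19 = 68 \left(-11 + \frac{i \sqrt{7}}{3}\right) 19 = \left(-748 + \frac{68 i \sqrt{7}}{3}\right) 19 = -14212 + \frac{1292 i \sqrt{7}}{3}$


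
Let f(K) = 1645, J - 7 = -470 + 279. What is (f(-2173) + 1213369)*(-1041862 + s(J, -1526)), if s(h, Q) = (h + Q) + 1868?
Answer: -1265684943856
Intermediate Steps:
J = -184 (J = 7 + (-470 + 279) = 7 - 191 = -184)
s(h, Q) = 1868 + Q + h (s(h, Q) = (Q + h) + 1868 = 1868 + Q + h)
(f(-2173) + 1213369)*(-1041862 + s(J, -1526)) = (1645 + 1213369)*(-1041862 + (1868 - 1526 - 184)) = 1215014*(-1041862 + 158) = 1215014*(-1041704) = -1265684943856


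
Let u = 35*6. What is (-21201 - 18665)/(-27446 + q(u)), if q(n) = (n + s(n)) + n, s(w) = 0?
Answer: 19933/13513 ≈ 1.4751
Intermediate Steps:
u = 210
q(n) = 2*n (q(n) = (n + 0) + n = n + n = 2*n)
(-21201 - 18665)/(-27446 + q(u)) = (-21201 - 18665)/(-27446 + 2*210) = -39866/(-27446 + 420) = -39866/(-27026) = -39866*(-1/27026) = 19933/13513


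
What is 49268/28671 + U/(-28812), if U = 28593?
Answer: 199906571/275356284 ≈ 0.72599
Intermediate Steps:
49268/28671 + U/(-28812) = 49268/28671 + 28593/(-28812) = 49268*(1/28671) + 28593*(-1/28812) = 49268/28671 - 9531/9604 = 199906571/275356284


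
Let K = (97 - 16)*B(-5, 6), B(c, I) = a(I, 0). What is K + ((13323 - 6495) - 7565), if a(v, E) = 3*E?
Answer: -737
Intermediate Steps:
B(c, I) = 0 (B(c, I) = 3*0 = 0)
K = 0 (K = (97 - 16)*0 = 81*0 = 0)
K + ((13323 - 6495) - 7565) = 0 + ((13323 - 6495) - 7565) = 0 + (6828 - 7565) = 0 - 737 = -737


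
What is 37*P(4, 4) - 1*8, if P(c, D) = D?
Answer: 140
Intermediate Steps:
37*P(4, 4) - 1*8 = 37*4 - 1*8 = 148 - 8 = 140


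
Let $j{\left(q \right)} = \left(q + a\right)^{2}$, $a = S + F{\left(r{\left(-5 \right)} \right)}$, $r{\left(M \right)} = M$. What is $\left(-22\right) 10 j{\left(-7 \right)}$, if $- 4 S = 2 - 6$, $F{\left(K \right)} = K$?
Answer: $-26620$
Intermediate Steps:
$S = 1$ ($S = - \frac{2 - 6}{4} = \left(- \frac{1}{4}\right) \left(-4\right) = 1$)
$a = -4$ ($a = 1 - 5 = -4$)
$j{\left(q \right)} = \left(-4 + q\right)^{2}$ ($j{\left(q \right)} = \left(q - 4\right)^{2} = \left(-4 + q\right)^{2}$)
$\left(-22\right) 10 j{\left(-7 \right)} = \left(-22\right) 10 \left(-4 - 7\right)^{2} = - 220 \left(-11\right)^{2} = \left(-220\right) 121 = -26620$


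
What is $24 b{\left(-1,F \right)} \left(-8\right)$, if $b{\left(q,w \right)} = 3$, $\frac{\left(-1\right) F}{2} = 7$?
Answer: $-576$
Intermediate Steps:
$F = -14$ ($F = \left(-2\right) 7 = -14$)
$24 b{\left(-1,F \right)} \left(-8\right) = 24 \cdot 3 \left(-8\right) = 72 \left(-8\right) = -576$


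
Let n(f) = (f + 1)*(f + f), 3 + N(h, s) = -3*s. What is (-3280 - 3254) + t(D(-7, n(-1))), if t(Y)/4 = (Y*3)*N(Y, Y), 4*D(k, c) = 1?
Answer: -26181/4 ≈ -6545.3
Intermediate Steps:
N(h, s) = -3 - 3*s
n(f) = 2*f*(1 + f) (n(f) = (1 + f)*(2*f) = 2*f*(1 + f))
D(k, c) = ¼ (D(k, c) = (¼)*1 = ¼)
t(Y) = 12*Y*(-3 - 3*Y) (t(Y) = 4*((Y*3)*(-3 - 3*Y)) = 4*((3*Y)*(-3 - 3*Y)) = 4*(3*Y*(-3 - 3*Y)) = 12*Y*(-3 - 3*Y))
(-3280 - 3254) + t(D(-7, n(-1))) = (-3280 - 3254) - 36*¼*(1 + ¼) = -6534 - 36*¼*5/4 = -6534 - 45/4 = -26181/4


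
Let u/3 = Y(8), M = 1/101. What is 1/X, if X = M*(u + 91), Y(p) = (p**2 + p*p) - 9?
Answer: 101/448 ≈ 0.22545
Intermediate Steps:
Y(p) = -9 + 2*p**2 (Y(p) = (p**2 + p**2) - 9 = 2*p**2 - 9 = -9 + 2*p**2)
M = 1/101 ≈ 0.0099010
u = 357 (u = 3*(-9 + 2*8**2) = 3*(-9 + 2*64) = 3*(-9 + 128) = 3*119 = 357)
X = 448/101 (X = (357 + 91)/101 = (1/101)*448 = 448/101 ≈ 4.4356)
1/X = 1/(448/101) = 101/448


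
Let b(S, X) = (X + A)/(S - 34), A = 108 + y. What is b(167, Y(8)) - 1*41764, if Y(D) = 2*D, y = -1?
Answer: -5554489/133 ≈ -41763.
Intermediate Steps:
A = 107 (A = 108 - 1 = 107)
b(S, X) = (107 + X)/(-34 + S) (b(S, X) = (X + 107)/(S - 34) = (107 + X)/(-34 + S))
b(167, Y(8)) - 1*41764 = (107 + 2*8)/(-34 + 167) - 1*41764 = (107 + 16)/133 - 41764 = (1/133)*123 - 41764 = 123/133 - 41764 = -5554489/133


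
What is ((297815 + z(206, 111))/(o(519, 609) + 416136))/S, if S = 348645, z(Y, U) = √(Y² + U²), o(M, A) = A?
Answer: 8509/4151316015 + √54757/145296060525 ≈ 2.0513e-6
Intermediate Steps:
z(Y, U) = √(U² + Y²)
((297815 + z(206, 111))/(o(519, 609) + 416136))/S = ((297815 + √(111² + 206²))/(609 + 416136))/348645 = ((297815 + √(12321 + 42436))/416745)*(1/348645) = ((297815 + √54757)*(1/416745))*(1/348645) = (8509/11907 + √54757/416745)*(1/348645) = 8509/4151316015 + √54757/145296060525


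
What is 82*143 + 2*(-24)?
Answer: 11678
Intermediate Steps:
82*143 + 2*(-24) = 11726 - 48 = 11678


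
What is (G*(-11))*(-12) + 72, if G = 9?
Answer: 1260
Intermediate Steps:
(G*(-11))*(-12) + 72 = (9*(-11))*(-12) + 72 = -99*(-12) + 72 = 1188 + 72 = 1260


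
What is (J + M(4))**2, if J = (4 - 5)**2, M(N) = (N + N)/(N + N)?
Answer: 4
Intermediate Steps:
M(N) = 1 (M(N) = (2*N)/((2*N)) = (2*N)*(1/(2*N)) = 1)
J = 1 (J = (-1)**2 = 1)
(J + M(4))**2 = (1 + 1)**2 = 2**2 = 4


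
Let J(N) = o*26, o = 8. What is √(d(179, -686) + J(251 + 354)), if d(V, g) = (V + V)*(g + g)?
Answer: 6*I*√13638 ≈ 700.69*I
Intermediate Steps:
J(N) = 208 (J(N) = 8*26 = 208)
d(V, g) = 4*V*g (d(V, g) = (2*V)*(2*g) = 4*V*g)
√(d(179, -686) + J(251 + 354)) = √(4*179*(-686) + 208) = √(-491176 + 208) = √(-490968) = 6*I*√13638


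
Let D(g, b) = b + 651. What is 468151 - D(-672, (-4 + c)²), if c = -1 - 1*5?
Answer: 467400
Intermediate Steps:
c = -6 (c = -1 - 5 = -6)
D(g, b) = 651 + b
468151 - D(-672, (-4 + c)²) = 468151 - (651 + (-4 - 6)²) = 468151 - (651 + (-10)²) = 468151 - (651 + 100) = 468151 - 1*751 = 468151 - 751 = 467400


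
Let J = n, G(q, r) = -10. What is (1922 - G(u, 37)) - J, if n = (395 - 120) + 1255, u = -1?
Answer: 402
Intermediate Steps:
n = 1530 (n = 275 + 1255 = 1530)
J = 1530
(1922 - G(u, 37)) - J = (1922 - 1*(-10)) - 1*1530 = (1922 + 10) - 1530 = 1932 - 1530 = 402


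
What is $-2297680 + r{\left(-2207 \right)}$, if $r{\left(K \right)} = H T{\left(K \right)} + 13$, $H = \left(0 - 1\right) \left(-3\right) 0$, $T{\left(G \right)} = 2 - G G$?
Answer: $-2297667$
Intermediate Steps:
$T{\left(G \right)} = 2 - G^{2}$
$H = 0$ ($H = \left(0 - 1\right) \left(-3\right) 0 = \left(-1\right) \left(-3\right) 0 = 3 \cdot 0 = 0$)
$r{\left(K \right)} = 13$ ($r{\left(K \right)} = 0 \left(2 - K^{2}\right) + 13 = 0 + 13 = 13$)
$-2297680 + r{\left(-2207 \right)} = -2297680 + 13 = -2297667$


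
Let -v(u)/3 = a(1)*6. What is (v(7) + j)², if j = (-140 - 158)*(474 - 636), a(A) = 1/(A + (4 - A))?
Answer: 9320550849/4 ≈ 2.3301e+9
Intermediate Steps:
a(A) = ¼ (a(A) = 1/4 = ¼)
j = 48276 (j = -298*(-162) = 48276)
v(u) = -9/2 (v(u) = -3*6/4 = -3*3/2 = -9/2)
(v(7) + j)² = (-9/2 + 48276)² = (96543/2)² = 9320550849/4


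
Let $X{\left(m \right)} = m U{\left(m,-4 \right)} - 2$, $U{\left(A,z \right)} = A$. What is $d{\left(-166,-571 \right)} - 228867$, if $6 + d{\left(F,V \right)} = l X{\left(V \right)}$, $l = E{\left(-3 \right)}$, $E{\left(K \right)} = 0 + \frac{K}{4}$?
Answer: $- \frac{1893609}{4} \approx -4.734 \cdot 10^{5}$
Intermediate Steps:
$E{\left(K \right)} = \frac{K}{4}$ ($E{\left(K \right)} = 0 + K \frac{1}{4} = 0 + \frac{K}{4} = \frac{K}{4}$)
$l = - \frac{3}{4}$ ($l = \frac{1}{4} \left(-3\right) = - \frac{3}{4} \approx -0.75$)
$X{\left(m \right)} = -2 + m^{2}$ ($X{\left(m \right)} = m m - 2 = m^{2} - 2 = -2 + m^{2}$)
$d{\left(F,V \right)} = - \frac{9}{2} - \frac{3 V^{2}}{4}$ ($d{\left(F,V \right)} = -6 - \frac{3 \left(-2 + V^{2}\right)}{4} = -6 - \left(- \frac{3}{2} + \frac{3 V^{2}}{4}\right) = - \frac{9}{2} - \frac{3 V^{2}}{4}$)
$d{\left(-166,-571 \right)} - 228867 = \left(- \frac{9}{2} - \frac{3 \left(-571\right)^{2}}{4}\right) - 228867 = \left(- \frac{9}{2} - \frac{978123}{4}\right) - 228867 = - \frac{978141}{4} - 228867 = - \frac{1893609}{4}$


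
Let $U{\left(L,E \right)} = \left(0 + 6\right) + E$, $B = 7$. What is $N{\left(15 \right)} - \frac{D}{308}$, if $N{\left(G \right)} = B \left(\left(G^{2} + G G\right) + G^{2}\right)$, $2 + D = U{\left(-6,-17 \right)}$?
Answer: $\frac{1455313}{308} \approx 4725.0$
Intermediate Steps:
$U{\left(L,E \right)} = 6 + E$
$D = -13$ ($D = -2 + \left(6 - 17\right) = -2 - 11 = -13$)
$N{\left(G \right)} = 21 G^{2}$ ($N{\left(G \right)} = 7 \left(\left(G^{2} + G G\right) + G^{2}\right) = 7 \left(\left(G^{2} + G^{2}\right) + G^{2}\right) = 7 \left(2 G^{2} + G^{2}\right) = 7 \cdot 3 G^{2} = 21 G^{2}$)
$N{\left(15 \right)} - \frac{D}{308} = 21 \cdot 15^{2} - - \frac{13}{308} = 21 \cdot 225 - \left(-13\right) \frac{1}{308} = 4725 - - \frac{13}{308} = 4725 + \frac{13}{308} = \frac{1455313}{308}$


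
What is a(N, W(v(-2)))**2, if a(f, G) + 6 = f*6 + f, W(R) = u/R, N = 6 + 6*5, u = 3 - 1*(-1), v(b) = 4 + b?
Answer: 60516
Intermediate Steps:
u = 4 (u = 3 + 1 = 4)
N = 36 (N = 6 + 30 = 36)
W(R) = 4/R
a(f, G) = -6 + 7*f (a(f, G) = -6 + (f*6 + f) = -6 + (6*f + f) = -6 + 7*f)
a(N, W(v(-2)))**2 = (-6 + 7*36)**2 = (-6 + 252)**2 = 246**2 = 60516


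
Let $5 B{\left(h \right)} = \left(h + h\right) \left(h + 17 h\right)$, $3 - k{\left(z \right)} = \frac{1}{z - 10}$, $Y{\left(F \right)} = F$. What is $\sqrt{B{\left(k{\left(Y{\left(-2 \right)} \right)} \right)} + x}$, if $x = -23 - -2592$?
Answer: $\frac{3 \sqrt{29305}}{10} \approx 51.356$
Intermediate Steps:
$k{\left(z \right)} = 3 - \frac{1}{-10 + z}$ ($k{\left(z \right)} = 3 - \frac{1}{z - 10} = 3 - \frac{1}{-10 + z}$)
$B{\left(h \right)} = \frac{36 h^{2}}{5}$ ($B{\left(h \right)} = \frac{\left(h + h\right) \left(h + 17 h\right)}{5} = \frac{2 h 18 h}{5} = \frac{36 h^{2}}{5}$)
$x = 2569$ ($x = -23 + 2592 = 2569$)
$\sqrt{B{\left(k{\left(Y{\left(-2 \right)} \right)} \right)} + x} = \sqrt{\frac{36 \left(\frac{-31 + 3 \left(-2\right)}{-10 - 2}\right)^{2}}{5} + 2569} = \sqrt{\frac{36 \left(\frac{-31 - 6}{-12}\right)^{2}}{5} + 2569} = \sqrt{\frac{36 \left(\left(- \frac{1}{12}\right) \left(-37\right)\right)^{2}}{5} + 2569} = \sqrt{\frac{36 \left(\frac{37}{12}\right)^{2}}{5} + 2569} = \sqrt{\frac{36}{5} \cdot \frac{1369}{144} + 2569} = \sqrt{\frac{1369}{20} + 2569} = \sqrt{\frac{52749}{20}} = \frac{3 \sqrt{29305}}{10}$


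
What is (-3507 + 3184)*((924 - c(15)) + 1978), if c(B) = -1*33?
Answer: -948005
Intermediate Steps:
c(B) = -33
(-3507 + 3184)*((924 - c(15)) + 1978) = (-3507 + 3184)*((924 - 1*(-33)) + 1978) = -323*((924 + 33) + 1978) = -323*(957 + 1978) = -323*2935 = -948005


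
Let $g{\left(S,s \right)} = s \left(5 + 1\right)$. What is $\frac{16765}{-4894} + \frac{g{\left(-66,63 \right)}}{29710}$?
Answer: $- \frac{248119109}{72700370} \approx -3.4129$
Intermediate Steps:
$g{\left(S,s \right)} = 6 s$ ($g{\left(S,s \right)} = s 6 = 6 s$)
$\frac{16765}{-4894} + \frac{g{\left(-66,63 \right)}}{29710} = \frac{16765}{-4894} + \frac{6 \cdot 63}{29710} = 16765 \left(- \frac{1}{4894}\right) + 378 \cdot \frac{1}{29710} = - \frac{16765}{4894} + \frac{189}{14855} = - \frac{248119109}{72700370}$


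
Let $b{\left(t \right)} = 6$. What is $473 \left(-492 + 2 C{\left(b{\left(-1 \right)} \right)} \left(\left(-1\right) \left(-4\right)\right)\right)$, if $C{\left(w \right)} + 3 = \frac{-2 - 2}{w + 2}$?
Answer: $-245960$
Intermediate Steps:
$C{\left(w \right)} = -3 - \frac{4}{2 + w}$ ($C{\left(w \right)} = -3 + \frac{-2 - 2}{w + 2} = -3 - \frac{4}{2 + w}$)
$473 \left(-492 + 2 C{\left(b{\left(-1 \right)} \right)} \left(\left(-1\right) \left(-4\right)\right)\right) = 473 \left(-492 + 2 \frac{-10 - 18}{2 + 6} \left(\left(-1\right) \left(-4\right)\right)\right) = 473 \left(-492 + 2 \frac{-10 - 18}{8} \cdot 4\right) = 473 \left(-492 + 2 \cdot \frac{1}{8} \left(-28\right) 4\right) = 473 \left(-492 + 2 \left(- \frac{7}{2}\right) 4\right) = 473 \left(-492 - 28\right) = 473 \left(-520\right) = -245960$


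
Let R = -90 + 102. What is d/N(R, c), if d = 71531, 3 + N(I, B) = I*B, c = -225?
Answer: -71531/2703 ≈ -26.464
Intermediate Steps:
R = 12
N(I, B) = -3 + B*I (N(I, B) = -3 + I*B = -3 + B*I)
d/N(R, c) = 71531/(-3 - 225*12) = 71531/(-3 - 2700) = 71531/(-2703) = 71531*(-1/2703) = -71531/2703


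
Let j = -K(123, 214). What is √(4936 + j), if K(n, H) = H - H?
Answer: 2*√1234 ≈ 70.257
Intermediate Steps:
K(n, H) = 0
j = 0 (j = -1*0 = 0)
√(4936 + j) = √(4936 + 0) = √4936 = 2*√1234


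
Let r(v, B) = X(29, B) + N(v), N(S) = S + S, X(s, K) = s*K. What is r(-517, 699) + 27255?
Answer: 46492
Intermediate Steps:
X(s, K) = K*s
N(S) = 2*S
r(v, B) = 2*v + 29*B (r(v, B) = B*29 + 2*v = 29*B + 2*v = 2*v + 29*B)
r(-517, 699) + 27255 = (2*(-517) + 29*699) + 27255 = (-1034 + 20271) + 27255 = 19237 + 27255 = 46492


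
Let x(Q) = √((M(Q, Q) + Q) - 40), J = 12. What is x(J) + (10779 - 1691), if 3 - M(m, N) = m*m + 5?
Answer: 9088 + I*√174 ≈ 9088.0 + 13.191*I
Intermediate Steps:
M(m, N) = -2 - m² (M(m, N) = 3 - (m*m + 5) = 3 - (m² + 5) = 3 - (5 + m²) = 3 + (-5 - m²) = -2 - m²)
x(Q) = √(-42 + Q - Q²) (x(Q) = √(((-2 - Q²) + Q) - 40) = √((-2 + Q - Q²) - 40) = √(-42 + Q - Q²))
x(J) + (10779 - 1691) = √(-42 + 12 - 1*12²) + (10779 - 1691) = √(-42 + 12 - 1*144) + 9088 = √(-42 + 12 - 144) + 9088 = √(-174) + 9088 = I*√174 + 9088 = 9088 + I*√174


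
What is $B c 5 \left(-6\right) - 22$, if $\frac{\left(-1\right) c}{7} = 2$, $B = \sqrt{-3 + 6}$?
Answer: $-22 + 420 \sqrt{3} \approx 705.46$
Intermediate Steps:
$B = \sqrt{3} \approx 1.732$
$c = -14$ ($c = \left(-7\right) 2 = -14$)
$B c 5 \left(-6\right) - 22 = \sqrt{3} \left(-14\right) 5 \left(-6\right) - 22 = - 14 \sqrt{3} \cdot 5 \left(-6\right) - 22 = - 70 \sqrt{3} \left(-6\right) - 22 = 420 \sqrt{3} - 22 = -22 + 420 \sqrt{3}$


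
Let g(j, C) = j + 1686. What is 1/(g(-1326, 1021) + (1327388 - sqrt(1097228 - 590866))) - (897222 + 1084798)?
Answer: -1747065646077509546/881457122571 + sqrt(506362)/1762914245142 ≈ -1.9820e+6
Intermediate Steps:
g(j, C) = 1686 + j
1/(g(-1326, 1021) + (1327388 - sqrt(1097228 - 590866))) - (897222 + 1084798) = 1/((1686 - 1326) + (1327388 - sqrt(1097228 - 590866))) - (897222 + 1084798) = 1/(360 + (1327388 - sqrt(506362))) - 1*1982020 = 1/(1327748 - sqrt(506362)) - 1982020 = -1982020 + 1/(1327748 - sqrt(506362))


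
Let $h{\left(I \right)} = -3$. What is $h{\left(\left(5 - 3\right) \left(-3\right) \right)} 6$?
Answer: $-18$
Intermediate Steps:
$h{\left(\left(5 - 3\right) \left(-3\right) \right)} 6 = \left(-3\right) 6 = -18$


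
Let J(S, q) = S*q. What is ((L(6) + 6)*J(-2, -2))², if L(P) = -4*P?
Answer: 5184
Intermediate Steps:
((L(6) + 6)*J(-2, -2))² = ((-4*6 + 6)*(-2*(-2)))² = ((-24 + 6)*4)² = (-18*4)² = (-72)² = 5184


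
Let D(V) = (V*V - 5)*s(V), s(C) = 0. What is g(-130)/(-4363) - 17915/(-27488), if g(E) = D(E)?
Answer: 17915/27488 ≈ 0.65174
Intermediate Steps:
D(V) = 0 (D(V) = (V*V - 5)*0 = (V² - 5)*0 = (-5 + V²)*0 = 0)
g(E) = 0
g(-130)/(-4363) - 17915/(-27488) = 0/(-4363) - 17915/(-27488) = 0*(-1/4363) - 17915*(-1/27488) = 0 + 17915/27488 = 17915/27488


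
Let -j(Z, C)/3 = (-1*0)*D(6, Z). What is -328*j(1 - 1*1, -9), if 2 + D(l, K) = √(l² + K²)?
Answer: 0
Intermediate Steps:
D(l, K) = -2 + √(K² + l²) (D(l, K) = -2 + √(l² + K²) = -2 + √(K² + l²))
j(Z, C) = 0 (j(Z, C) = -3*(-1*0)*(-2 + √(Z² + 6²)) = -0*(-2 + √(Z² + 36)) = -0*(-2 + √(36 + Z²)) = -3*0 = 0)
-328*j(1 - 1*1, -9) = -328*0 = 0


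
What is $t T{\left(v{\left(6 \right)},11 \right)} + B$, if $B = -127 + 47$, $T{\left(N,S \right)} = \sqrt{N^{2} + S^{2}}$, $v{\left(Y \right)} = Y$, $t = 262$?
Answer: $-80 + 262 \sqrt{157} \approx 3202.9$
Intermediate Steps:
$B = -80$
$t T{\left(v{\left(6 \right)},11 \right)} + B = 262 \sqrt{6^{2} + 11^{2}} - 80 = 262 \sqrt{36 + 121} - 80 = 262 \sqrt{157} - 80 = -80 + 262 \sqrt{157}$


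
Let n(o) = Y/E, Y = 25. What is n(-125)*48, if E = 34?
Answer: 600/17 ≈ 35.294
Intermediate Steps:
n(o) = 25/34
n(-125)*48 = (25/34)*48 = 600/17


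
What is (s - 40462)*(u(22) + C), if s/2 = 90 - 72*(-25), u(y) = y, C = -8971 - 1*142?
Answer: 333476062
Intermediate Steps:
C = -9113 (C = -8971 - 142 = -9113)
s = 3780 (s = 2*(90 - 72*(-25)) = 2*(90 + 1800) = 2*1890 = 3780)
(s - 40462)*(u(22) + C) = (3780 - 40462)*(22 - 9113) = -36682*(-9091) = 333476062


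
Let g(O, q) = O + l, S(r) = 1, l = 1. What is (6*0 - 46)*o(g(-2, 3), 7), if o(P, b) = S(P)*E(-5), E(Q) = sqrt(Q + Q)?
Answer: -46*I*sqrt(10) ≈ -145.46*I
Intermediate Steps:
g(O, q) = 1 + O (g(O, q) = O + 1 = 1 + O)
E(Q) = sqrt(2)*sqrt(Q) (E(Q) = sqrt(2*Q) = sqrt(2)*sqrt(Q))
o(P, b) = I*sqrt(10) (o(P, b) = 1*(sqrt(2)*sqrt(-5)) = 1*(sqrt(2)*(I*sqrt(5))) = 1*(I*sqrt(10)) = I*sqrt(10))
(6*0 - 46)*o(g(-2, 3), 7) = (6*0 - 46)*(I*sqrt(10)) = (0 - 46)*(I*sqrt(10)) = -46*I*sqrt(10)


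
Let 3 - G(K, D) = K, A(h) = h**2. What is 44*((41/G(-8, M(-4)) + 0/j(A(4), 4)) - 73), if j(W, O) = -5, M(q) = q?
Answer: -3048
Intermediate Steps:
G(K, D) = 3 - K
44*((41/G(-8, M(-4)) + 0/j(A(4), 4)) - 73) = 44*((41/(3 - 1*(-8)) + 0/(-5)) - 73) = 44*((41/(3 + 8) + 0*(-1/5)) - 73) = 44*((41/11 + 0) - 73) = 44*(41/11 - 73) = 44*(-762/11) = -3048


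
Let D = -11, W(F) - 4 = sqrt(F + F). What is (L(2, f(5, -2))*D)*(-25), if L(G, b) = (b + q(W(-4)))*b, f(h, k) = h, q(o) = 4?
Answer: 12375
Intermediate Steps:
W(F) = 4 + sqrt(2)*sqrt(F) (W(F) = 4 + sqrt(F + F) = 4 + sqrt(2*F) = 4 + sqrt(2)*sqrt(F))
L(G, b) = b*(4 + b) (L(G, b) = (b + 4)*b = (4 + b)*b = b*(4 + b))
(L(2, f(5, -2))*D)*(-25) = ((5*(4 + 5))*(-11))*(-25) = ((5*9)*(-11))*(-25) = (45*(-11))*(-25) = -495*(-25) = 12375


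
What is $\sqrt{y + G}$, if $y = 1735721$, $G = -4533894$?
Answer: $i \sqrt{2798173} \approx 1672.8 i$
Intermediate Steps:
$\sqrt{y + G} = \sqrt{1735721 - 4533894} = \sqrt{-2798173} = i \sqrt{2798173}$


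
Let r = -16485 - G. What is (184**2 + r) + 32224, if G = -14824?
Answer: 64419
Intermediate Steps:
r = -1661 (r = -16485 - 1*(-14824) = -16485 + 14824 = -1661)
(184**2 + r) + 32224 = (184**2 - 1661) + 32224 = (33856 - 1661) + 32224 = 32195 + 32224 = 64419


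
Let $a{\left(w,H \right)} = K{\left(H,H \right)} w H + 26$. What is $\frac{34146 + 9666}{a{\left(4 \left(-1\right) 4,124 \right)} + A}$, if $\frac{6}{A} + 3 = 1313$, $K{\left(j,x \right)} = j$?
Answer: $- \frac{28696860}{161123447} \approx -0.1781$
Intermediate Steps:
$A = \frac{3}{655}$ ($A = \frac{6}{-3 + 1313} = \frac{6}{1310} = 6 \cdot \frac{1}{1310} = \frac{3}{655} \approx 0.0045802$)
$a{\left(w,H \right)} = 26 + w H^{2}$ ($a{\left(w,H \right)} = H w H + 26 = w H^{2} + 26 = 26 + w H^{2}$)
$\frac{34146 + 9666}{a{\left(4 \left(-1\right) 4,124 \right)} + A} = \frac{34146 + 9666}{\left(26 + 4 \left(-1\right) 4 \cdot 124^{2}\right) + \frac{3}{655}} = \frac{43812}{\left(26 + \left(-4\right) 4 \cdot 15376\right) + \frac{3}{655}} = \frac{43812}{\left(26 - 246016\right) + \frac{3}{655}} = \frac{43812}{-245990 + \frac{3}{655}} = \frac{43812}{- \frac{161123447}{655}} = 43812 \left(- \frac{655}{161123447}\right) = - \frac{28696860}{161123447}$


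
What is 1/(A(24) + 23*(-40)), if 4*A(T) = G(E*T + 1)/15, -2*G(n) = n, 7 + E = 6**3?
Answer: -120/115417 ≈ -0.0010397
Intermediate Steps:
E = 209 (E = -7 + 6**3 = -7 + 216 = 209)
G(n) = -n/2
A(T) = -1/120 - 209*T/120 (A(T) = (-(209*T + 1)/2/15)/4 = (-(1 + 209*T)/2*(1/15))/4 = ((-1/2 - 209*T/2)*(1/15))/4 = (-1/30 - 209*T/30)/4 = -1/120 - 209*T/120)
1/(A(24) + 23*(-40)) = 1/((-1/120 - 209/120*24) + 23*(-40)) = 1/((-1/120 - 209/5) - 920) = 1/(-5017/120 - 920) = 1/(-115417/120) = -120/115417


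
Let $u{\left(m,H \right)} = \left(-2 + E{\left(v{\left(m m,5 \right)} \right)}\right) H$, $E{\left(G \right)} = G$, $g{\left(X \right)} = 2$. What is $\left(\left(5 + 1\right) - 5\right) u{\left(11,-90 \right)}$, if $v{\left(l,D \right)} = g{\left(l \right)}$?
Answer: $0$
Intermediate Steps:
$v{\left(l,D \right)} = 2$
$u{\left(m,H \right)} = 0$ ($u{\left(m,H \right)} = \left(-2 + 2\right) H = 0 H = 0$)
$\left(\left(5 + 1\right) - 5\right) u{\left(11,-90 \right)} = \left(\left(5 + 1\right) - 5\right) 0 = \left(6 - 5\right) 0 = 1 \cdot 0 = 0$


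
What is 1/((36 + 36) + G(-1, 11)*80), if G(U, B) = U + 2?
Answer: 1/152 ≈ 0.0065789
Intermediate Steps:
G(U, B) = 2 + U
1/((36 + 36) + G(-1, 11)*80) = 1/((36 + 36) + (2 - 1)*80) = 1/(72 + 1*80) = 1/(72 + 80) = 1/152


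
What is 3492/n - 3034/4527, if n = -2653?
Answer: -23857486/12010131 ≈ -1.9864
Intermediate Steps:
3492/n - 3034/4527 = 3492/(-2653) - 3034/4527 = 3492*(-1/2653) - 3034*1/4527 = -3492/2653 - 3034/4527 = -23857486/12010131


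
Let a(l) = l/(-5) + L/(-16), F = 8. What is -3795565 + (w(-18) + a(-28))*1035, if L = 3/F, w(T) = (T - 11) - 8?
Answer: -489995297/128 ≈ -3.8281e+6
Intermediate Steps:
w(T) = -19 + T (w(T) = (-11 + T) - 8 = -19 + T)
L = 3/8 ≈ 0.37500
a(l) = -3/128 - l/5 (a(l) = l/(-5) + (3/8)/(-16) = l*(-1/5) + (3/8)*(-1/16) = -l/5 - 3/128 = -3/128 - l/5)
-3795565 + (w(-18) + a(-28))*1035 = -3795565 + ((-19 - 18) + (-3/128 - 1/5*(-28)))*1035 = -3795565 + (-37 + (-3/128 + 28/5))*1035 = -3795565 + (-37 + 3569/640)*1035 = -3795565 - 20111/640*1035 = -3795565 - 4162977/128 = -489995297/128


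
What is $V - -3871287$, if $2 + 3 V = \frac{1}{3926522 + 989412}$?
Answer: $\frac{19030988109769}{4915934} \approx 3.8713 \cdot 10^{6}$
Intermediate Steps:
$V = - \frac{3277289}{4915934}$ ($V = - \frac{2}{3} + \frac{1}{3 \left(3926522 + 989412\right)} = - \frac{2}{3} + \frac{1}{3 \cdot 4915934} = - \frac{2}{3} + \frac{1}{3} \cdot \frac{1}{4915934} = - \frac{2}{3} + \frac{1}{14747802} = - \frac{3277289}{4915934} \approx -0.66667$)
$V - -3871287 = - \frac{3277289}{4915934} - -3871287 = - \frac{3277289}{4915934} + 3871287 = \frac{19030988109769}{4915934}$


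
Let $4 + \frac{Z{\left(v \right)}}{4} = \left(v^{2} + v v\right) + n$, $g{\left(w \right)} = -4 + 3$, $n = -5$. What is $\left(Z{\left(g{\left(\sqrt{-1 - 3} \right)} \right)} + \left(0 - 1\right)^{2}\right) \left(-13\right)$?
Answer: $351$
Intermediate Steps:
$g{\left(w \right)} = -1$
$Z{\left(v \right)} = -36 + 8 v^{2}$ ($Z{\left(v \right)} = -16 + 4 \left(\left(v^{2} + v v\right) - 5\right) = -16 + 4 \left(\left(v^{2} + v^{2}\right) - 5\right) = -16 + 4 \left(2 v^{2} - 5\right) = -16 + 4 \left(-5 + 2 v^{2}\right) = -16 + \left(-20 + 8 v^{2}\right) = -36 + 8 v^{2}$)
$\left(Z{\left(g{\left(\sqrt{-1 - 3} \right)} \right)} + \left(0 - 1\right)^{2}\right) \left(-13\right) = \left(\left(-36 + 8 \left(-1\right)^{2}\right) + \left(0 - 1\right)^{2}\right) \left(-13\right) = \left(\left(-36 + 8 \cdot 1\right) + \left(-1\right)^{2}\right) \left(-13\right) = \left(\left(-36 + 8\right) + 1\right) \left(-13\right) = \left(-28 + 1\right) \left(-13\right) = \left(-27\right) \left(-13\right) = 351$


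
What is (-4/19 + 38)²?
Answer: 515524/361 ≈ 1428.0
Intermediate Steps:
(-4/19 + 38)² = (718/19)² = 515524/361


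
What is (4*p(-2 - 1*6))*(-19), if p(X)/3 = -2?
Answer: 456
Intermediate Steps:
p(X) = -6 (p(X) = 3*(-2) = -6)
(4*p(-2 - 1*6))*(-19) = (4*(-6))*(-19) = -24*(-19) = 456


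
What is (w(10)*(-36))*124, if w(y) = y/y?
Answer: -4464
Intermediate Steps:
w(y) = 1
(w(10)*(-36))*124 = (1*(-36))*124 = -36*124 = -4464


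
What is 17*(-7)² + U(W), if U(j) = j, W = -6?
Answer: 827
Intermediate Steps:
17*(-7)² + U(W) = 17*(-7)² - 6 = 17*49 - 6 = 833 - 6 = 827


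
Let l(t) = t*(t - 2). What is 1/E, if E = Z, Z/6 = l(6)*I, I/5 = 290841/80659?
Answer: 80659/209405520 ≈ 0.00038518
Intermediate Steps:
l(t) = t*(-2 + t)
I = 1454205/80659 (I = 5*(290841/80659) = 1454205/80659 ≈ 18.029)
Z = 209405520/80659 (Z = 6*((6*(-2 + 6))*(1454205/80659)) = 6*((6*4)*(1454205/80659)) = 6*(24*(1454205/80659)) = 6*(34900920/80659) = 209405520/80659 ≈ 2596.2)
E = 209405520/80659 ≈ 2596.2
1/E = 1/(209405520/80659) = 80659/209405520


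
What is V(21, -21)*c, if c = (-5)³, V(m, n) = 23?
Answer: -2875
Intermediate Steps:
c = -125
V(21, -21)*c = 23*(-125) = -2875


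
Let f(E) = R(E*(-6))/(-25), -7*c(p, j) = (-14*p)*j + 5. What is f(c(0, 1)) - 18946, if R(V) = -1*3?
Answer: -473647/25 ≈ -18946.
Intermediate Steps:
c(p, j) = -5/7 + 2*j*p (c(p, j) = -((-14*p)*j + 5)/7 = -(-14*j*p + 5)/7 = -(5 - 14*j*p)/7 = -5/7 + 2*j*p)
R(V) = -3
f(E) = 3/25 (f(E) = -3/(-25) = -3*(-1/25) = 3/25)
f(c(0, 1)) - 18946 = 3/25 - 18946 = -473647/25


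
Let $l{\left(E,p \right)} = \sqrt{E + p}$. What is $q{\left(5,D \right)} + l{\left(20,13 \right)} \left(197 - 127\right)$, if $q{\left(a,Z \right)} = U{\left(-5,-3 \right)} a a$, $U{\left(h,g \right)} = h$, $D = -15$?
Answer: $-125 + 70 \sqrt{33} \approx 277.12$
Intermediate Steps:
$q{\left(a,Z \right)} = - 5 a^{2}$ ($q{\left(a,Z \right)} = - 5 a a = - 5 a^{2}$)
$q{\left(5,D \right)} + l{\left(20,13 \right)} \left(197 - 127\right) = - 5 \cdot 5^{2} + \sqrt{20 + 13} \left(197 - 127\right) = \left(-5\right) 25 + \sqrt{33} \cdot 70 = -125 + 70 \sqrt{33}$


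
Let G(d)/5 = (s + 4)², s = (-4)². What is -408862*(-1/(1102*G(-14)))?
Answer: 204431/1102000 ≈ 0.18551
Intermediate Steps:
s = 16
G(d) = 2000 (G(d) = 5*(16 + 4)² = 5*20² = 5*400 = 2000)
-408862*(-1/(1102*G(-14))) = -408862/(2000*(-1102)) = -408862/(-2204000) = -408862*(-1/2204000) = 204431/1102000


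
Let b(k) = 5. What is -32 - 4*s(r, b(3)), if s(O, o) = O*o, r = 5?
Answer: -132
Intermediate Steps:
-32 - 4*s(r, b(3)) = -32 - 20*5 = -32 - 4*25 = -32 - 100 = -132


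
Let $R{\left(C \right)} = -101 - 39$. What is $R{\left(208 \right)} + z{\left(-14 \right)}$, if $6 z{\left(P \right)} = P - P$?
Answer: $-140$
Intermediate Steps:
$R{\left(C \right)} = -140$
$z{\left(P \right)} = 0$ ($z{\left(P \right)} = \frac{P - P}{6} = \frac{1}{6} \cdot 0 = 0$)
$R{\left(208 \right)} + z{\left(-14 \right)} = -140 + 0 = -140$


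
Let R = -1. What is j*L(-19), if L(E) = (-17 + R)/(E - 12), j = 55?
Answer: 990/31 ≈ 31.935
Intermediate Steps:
L(E) = -18/(-12 + E) (L(E) = (-17 - 1)/(E - 12) = -18/(-12 + E))
j*L(-19) = 55*(-18/(-12 - 19)) = 55*(-18/(-31)) = 55*(-18*(-1/31)) = 55*(18/31) = 990/31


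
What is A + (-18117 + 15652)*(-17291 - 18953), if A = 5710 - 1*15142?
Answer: 89332028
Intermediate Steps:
A = -9432 (A = 5710 - 15142 = -9432)
A + (-18117 + 15652)*(-17291 - 18953) = -9432 + (-18117 + 15652)*(-17291 - 18953) = -9432 - 2465*(-36244) = -9432 + 89341460 = 89332028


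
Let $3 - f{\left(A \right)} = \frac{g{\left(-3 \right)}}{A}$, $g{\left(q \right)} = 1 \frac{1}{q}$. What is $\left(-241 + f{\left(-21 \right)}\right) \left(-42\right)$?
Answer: $\frac{29990}{3} \approx 9996.7$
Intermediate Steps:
$g{\left(q \right)} = \frac{1}{q}$
$f{\left(A \right)} = 3 + \frac{1}{3 A}$ ($f{\left(A \right)} = 3 - \frac{1}{\left(-3\right) A} = 3 - - \frac{1}{3 A} = 3 + \frac{1}{3 A}$)
$\left(-241 + f{\left(-21 \right)}\right) \left(-42\right) = \left(-241 + \left(3 + \frac{1}{3 \left(-21\right)}\right)\right) \left(-42\right) = \left(-241 + \left(3 + \frac{1}{3} \left(- \frac{1}{21}\right)\right)\right) \left(-42\right) = \left(-241 + \left(3 - \frac{1}{63}\right)\right) \left(-42\right) = \left(-241 + \frac{188}{63}\right) \left(-42\right) = \left(- \frac{14995}{63}\right) \left(-42\right) = \frac{29990}{3}$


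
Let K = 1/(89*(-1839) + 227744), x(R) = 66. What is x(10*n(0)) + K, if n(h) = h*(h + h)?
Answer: 4228819/64073 ≈ 66.000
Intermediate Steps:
n(h) = 2*h² (n(h) = h*(2*h) = 2*h²)
K = 1/64073 (K = 1/(-163671 + 227744) = 1/64073 ≈ 1.5607e-5)
x(10*n(0)) + K = 66 + 1/64073 = 4228819/64073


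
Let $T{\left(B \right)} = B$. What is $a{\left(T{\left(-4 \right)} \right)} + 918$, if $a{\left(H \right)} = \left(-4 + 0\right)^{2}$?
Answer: $934$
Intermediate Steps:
$a{\left(H \right)} = 16$ ($a{\left(H \right)} = \left(-4\right)^{2} = 16$)
$a{\left(T{\left(-4 \right)} \right)} + 918 = 16 + 918 = 934$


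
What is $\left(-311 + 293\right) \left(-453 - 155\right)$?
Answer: $10944$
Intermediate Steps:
$\left(-311 + 293\right) \left(-453 - 155\right) = \left(-18\right) \left(-608\right) = 10944$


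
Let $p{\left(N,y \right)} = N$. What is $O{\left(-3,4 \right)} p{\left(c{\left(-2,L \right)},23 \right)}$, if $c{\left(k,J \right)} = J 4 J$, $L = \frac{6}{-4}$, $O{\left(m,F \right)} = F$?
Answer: $36$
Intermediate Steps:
$L = - \frac{3}{2}$ ($L = 6 \left(- \frac{1}{4}\right) = - \frac{3}{2} \approx -1.5$)
$c{\left(k,J \right)} = 4 J^{2}$ ($c{\left(k,J \right)} = 4 J J = 4 J^{2}$)
$O{\left(-3,4 \right)} p{\left(c{\left(-2,L \right)},23 \right)} = 4 \cdot 4 \left(- \frac{3}{2}\right)^{2} = 4 \cdot 4 \cdot \frac{9}{4} = 4 \cdot 9 = 36$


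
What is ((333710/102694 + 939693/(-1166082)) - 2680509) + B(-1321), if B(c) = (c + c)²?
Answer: 85813727686033003/19958270818 ≈ 4.2997e+6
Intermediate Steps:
B(c) = 4*c² (B(c) = (2*c)² = 4*c²)
((333710/102694 + 939693/(-1166082)) - 2680509) + B(-1321) = ((333710/102694 + 939693/(-1166082)) - 2680509) + 4*(-1321)² = ((333710*(1/102694) + 939693*(-1/1166082)) - 2680509) + 4*1745041 = ((166855/51347 - 313231/388694) - 2680509) + 6980164 = (48772065213/19958270818 - 2680509) + 6980164 = -53498275780021149/19958270818 + 6980164 = 85813727686033003/19958270818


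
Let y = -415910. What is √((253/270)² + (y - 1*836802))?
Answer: I*√91322640791/270 ≈ 1119.2*I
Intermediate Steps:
√((253/270)² + (y - 1*836802)) = √((253/270)² + (-415910 - 1*836802)) = √((253*(1/270))² + (-415910 - 836802)) = √((253/270)² - 1252712) = √(64009/72900 - 1252712) = √(-91322640791/72900) = I*√91322640791/270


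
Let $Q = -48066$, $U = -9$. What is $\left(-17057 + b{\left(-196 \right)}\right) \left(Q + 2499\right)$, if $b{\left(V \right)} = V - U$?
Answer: $785757348$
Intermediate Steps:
$b{\left(V \right)} = 9 + V$ ($b{\left(V \right)} = V - -9 = V + 9 = 9 + V$)
$\left(-17057 + b{\left(-196 \right)}\right) \left(Q + 2499\right) = \left(-17057 + \left(9 - 196\right)\right) \left(-48066 + 2499\right) = \left(-17057 - 187\right) \left(-45567\right) = \left(-17244\right) \left(-45567\right) = 785757348$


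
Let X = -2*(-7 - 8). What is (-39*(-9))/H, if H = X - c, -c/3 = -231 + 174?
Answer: -117/47 ≈ -2.4894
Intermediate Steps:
c = 171 (c = -3*(-231 + 174) = -3*(-57) = 171)
X = 30 (X = -2*(-15) = 30)
H = -141 (H = 30 - 1*171 = 30 - 171 = -141)
(-39*(-9))/H = -39*(-9)/(-141) = 351*(-1/141) = -117/47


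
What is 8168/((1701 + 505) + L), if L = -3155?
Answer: -8168/949 ≈ -8.6069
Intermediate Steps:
8168/((1701 + 505) + L) = 8168/((1701 + 505) - 3155) = 8168/(2206 - 3155) = 8168/(-949) = 8168*(-1/949) = -8168/949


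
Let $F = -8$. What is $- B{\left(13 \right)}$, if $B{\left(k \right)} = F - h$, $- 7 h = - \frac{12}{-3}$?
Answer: $\frac{52}{7} \approx 7.4286$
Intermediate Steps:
$h = - \frac{4}{7}$ ($h = - \frac{\left(-12\right) \frac{1}{-3}}{7} = - \frac{\left(-12\right) \left(- \frac{1}{3}\right)}{7} = \left(- \frac{1}{7}\right) 4 = - \frac{4}{7} \approx -0.57143$)
$B{\left(k \right)} = - \frac{52}{7}$ ($B{\left(k \right)} = -8 - - \frac{4}{7} = -8 + \frac{4}{7} = - \frac{52}{7}$)
$- B{\left(13 \right)} = \left(-1\right) \left(- \frac{52}{7}\right) = \frac{52}{7}$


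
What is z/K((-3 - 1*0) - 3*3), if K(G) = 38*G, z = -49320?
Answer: 2055/19 ≈ 108.16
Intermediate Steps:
z/K((-3 - 1*0) - 3*3) = -49320*1/(38*((-3 - 1*0) - 3*3)) = -49320*1/(38*((-3 + 0) - 9)) = -49320*1/(38*(-3 - 9)) = -49320/(38*(-12)) = -49320/(-456) = -49320*(-1/456) = 2055/19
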